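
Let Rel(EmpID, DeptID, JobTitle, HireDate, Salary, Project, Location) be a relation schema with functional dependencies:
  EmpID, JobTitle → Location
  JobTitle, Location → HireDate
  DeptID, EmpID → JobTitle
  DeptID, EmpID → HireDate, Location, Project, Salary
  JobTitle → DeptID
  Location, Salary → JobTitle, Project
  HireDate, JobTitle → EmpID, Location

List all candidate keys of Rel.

{DeptID, EmpID}, {EmpID, JobTitle}, {HireDate, JobTitle}, {JobTitle, Location}, {Location, Salary}

{DeptID, EmpID}⁺ = {DeptID, EmpID, HireDate, JobTitle, Location, Project, Salary} — all of the relation — so {DeptID, EmpID} is a candidate key.
{EmpID, JobTitle}⁺ = {DeptID, EmpID, HireDate, JobTitle, Location, Project, Salary} — all of the relation — so {EmpID, JobTitle} is a candidate key.
{HireDate, JobTitle}⁺ = {DeptID, EmpID, HireDate, JobTitle, Location, Project, Salary} — all of the relation — so {HireDate, JobTitle} is a candidate key.
{JobTitle, Location}⁺ = {DeptID, EmpID, HireDate, JobTitle, Location, Project, Salary} — all of the relation — so {JobTitle, Location} is a candidate key.
{Location, Salary}⁺ = {DeptID, EmpID, HireDate, JobTitle, Location, Project, Salary} — all of the relation — so {Location, Salary} is a candidate key.
No proper subset of any of these is a key, and no other minimal superkey exists.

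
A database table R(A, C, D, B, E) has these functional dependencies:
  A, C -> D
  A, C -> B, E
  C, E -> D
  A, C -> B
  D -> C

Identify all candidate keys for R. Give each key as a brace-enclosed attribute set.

{A, C}, {A, D}

No FD produces {A}, so it must be in every candidate key.
Closure of {A, C} is {A, B, C, D, E}, the whole schema; {A, C} is a candidate key.
Closure of {A, D} is {A, B, C, D, E}, the whole schema; {A, D} is a candidate key.
Any other superkey properly contains one of these, so there are no further candidate keys.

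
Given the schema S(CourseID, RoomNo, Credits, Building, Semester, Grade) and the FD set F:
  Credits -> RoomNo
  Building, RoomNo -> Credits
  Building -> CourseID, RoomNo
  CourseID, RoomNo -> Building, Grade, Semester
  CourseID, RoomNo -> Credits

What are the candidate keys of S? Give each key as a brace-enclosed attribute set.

{Building}, {CourseID, Credits}, {CourseID, RoomNo}

Closure of {Building} is {Building, CourseID, Credits, Grade, RoomNo, Semester}, the whole schema; {Building} is a candidate key.
Closure of {CourseID, Credits} is {Building, CourseID, Credits, Grade, RoomNo, Semester}, the whole schema; {CourseID, Credits} is a candidate key.
Closure of {CourseID, RoomNo} is {Building, CourseID, Credits, Grade, RoomNo, Semester}, the whole schema; {CourseID, RoomNo} is a candidate key.
Any other superkey properly contains one of these, so there are no further candidate keys.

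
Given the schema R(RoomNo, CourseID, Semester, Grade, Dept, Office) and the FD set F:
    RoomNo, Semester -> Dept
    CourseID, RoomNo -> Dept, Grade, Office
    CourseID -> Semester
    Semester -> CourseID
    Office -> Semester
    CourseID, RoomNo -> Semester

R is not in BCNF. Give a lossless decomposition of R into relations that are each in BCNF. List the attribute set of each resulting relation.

Candidate keys of the original relation: {CourseID, RoomNo}, {Office, RoomNo}, {RoomNo, Semester}.
Within {CourseID, Dept, Grade, Office, RoomNo, Semester}: {CourseID}⁺ ∩ {CourseID, Dept, Grade, Office, RoomNo, Semester} = {CourseID, Semester}, not the whole set, so CourseID -> Semester violates BCNF; decompose into {CourseID, Semester} and {CourseID, Dept, Grade, Office, RoomNo}.
{CourseID, Semester}: every determinant is a superkey — BCNF.
Within {CourseID, Dept, Grade, Office, RoomNo}: {Office}⁺ ∩ {CourseID, Dept, Grade, Office, RoomNo} = {CourseID, Office}, not the whole set, so Office -> CourseID violates BCNF; decompose into {CourseID, Office} and {Dept, Grade, Office, RoomNo}.
{CourseID, Office}: every determinant is a superkey — BCNF.
{Dept, Grade, Office, RoomNo}: every determinant is a superkey — BCNF.

{CourseID, Office}; {CourseID, Semester}; {Dept, Grade, Office, RoomNo}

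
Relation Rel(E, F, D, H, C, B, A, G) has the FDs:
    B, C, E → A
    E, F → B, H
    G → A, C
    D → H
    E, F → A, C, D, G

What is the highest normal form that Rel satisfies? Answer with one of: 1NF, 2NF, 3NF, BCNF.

Candidate key: {E, F}. Prime attributes: {E, F}.
B, C, E → A breaks BCNF: {B, C, E}⁺ = {A, B, C, E}, so {B, C, E} is not a superkey.
Because {A} is non-prime and the left side of B, C, E → A is not a superkey, the relation is not in 3NF.
No proper subset of a key has a non-prime attribute in its closure, so there is no partial dependency; 2NF holds.

2NF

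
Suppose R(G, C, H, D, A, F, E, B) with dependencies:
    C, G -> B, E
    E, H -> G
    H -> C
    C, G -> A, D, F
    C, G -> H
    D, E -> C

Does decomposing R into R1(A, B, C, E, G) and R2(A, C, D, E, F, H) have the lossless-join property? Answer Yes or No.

The shared attributes are {A, C, E} and {A, C, E}⁺ = {A, C, E}.
The closure covers neither R1 nor R2 entirely; the join is not lossless.

No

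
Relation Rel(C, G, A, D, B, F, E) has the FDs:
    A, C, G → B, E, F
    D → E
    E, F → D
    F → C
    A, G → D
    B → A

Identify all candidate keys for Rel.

{A, C, G}, {A, F, G}, {B, C, G}, {B, F, G}

Attributes never on any right-hand side: {G} — every candidate key must contain it.
{A, C, G}⁺ = {A, B, C, D, E, F, G} — all of the relation — so {A, C, G} is a candidate key.
{A, F, G}⁺ = {A, B, C, D, E, F, G} — all of the relation — so {A, F, G} is a candidate key.
{B, C, G}⁺ = {A, B, C, D, E, F, G} — all of the relation — so {B, C, G} is a candidate key.
{B, F, G}⁺ = {A, B, C, D, E, F, G} — all of the relation — so {B, F, G} is a candidate key.
These are minimal and exhaustive — every other superkey contains one of them.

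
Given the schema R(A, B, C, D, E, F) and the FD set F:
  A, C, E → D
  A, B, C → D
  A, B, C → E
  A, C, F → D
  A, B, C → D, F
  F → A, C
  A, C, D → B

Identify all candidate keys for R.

{A, B, C}, {A, C, D}, {A, C, E}, {F}

{F} is a candidate key since {F}⁺ = {A, B, C, D, E, F} covers every attribute.
{A, B, C} is a candidate key since {A, B, C}⁺ = {A, B, C, D, E, F} covers every attribute.
{A, C, D} is a candidate key since {A, C, D}⁺ = {A, B, C, D, E, F} covers every attribute.
{A, C, E} is a candidate key since {A, C, E}⁺ = {A, B, C, D, E, F} covers every attribute.
No proper subset of any of these is a key, and no other minimal superkey exists.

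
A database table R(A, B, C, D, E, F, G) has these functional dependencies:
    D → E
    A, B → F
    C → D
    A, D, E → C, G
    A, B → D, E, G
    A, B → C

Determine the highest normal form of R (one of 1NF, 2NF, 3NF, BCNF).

Candidate key: {A, B}. Prime attributes: {A, B}.
For D → E we have {D}⁺ = {D, E}; {D} is not a superkey, so BCNF fails.
D → E determines the non-prime attribute {E} from a non-superkey — 3NF is violated.
No proper subset of a key has a non-prime attribute in its closure, so there is no partial dependency; 2NF holds.

2NF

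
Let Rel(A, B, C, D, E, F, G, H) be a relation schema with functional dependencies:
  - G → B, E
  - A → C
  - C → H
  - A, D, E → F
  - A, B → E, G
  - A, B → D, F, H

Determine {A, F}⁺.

Start with {A, F}.
A → C applies; add {C} → now {A, C, F}.
C → H applies; add {H} → now {A, C, F, H}.
No further FD applies.

{A, C, F, H}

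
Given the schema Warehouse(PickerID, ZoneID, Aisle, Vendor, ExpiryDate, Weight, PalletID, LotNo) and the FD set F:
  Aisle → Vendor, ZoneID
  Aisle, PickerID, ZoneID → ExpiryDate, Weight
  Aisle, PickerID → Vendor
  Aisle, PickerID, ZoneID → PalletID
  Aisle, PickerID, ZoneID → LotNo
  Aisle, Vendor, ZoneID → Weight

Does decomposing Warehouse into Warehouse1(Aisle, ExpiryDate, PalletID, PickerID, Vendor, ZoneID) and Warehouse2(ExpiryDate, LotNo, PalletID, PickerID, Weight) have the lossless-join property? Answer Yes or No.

No

Common attributes: {ExpiryDate, PalletID, PickerID}; their closure is {ExpiryDate, PalletID, PickerID}.
Warehouse1 ⊄ {ExpiryDate, PalletID, PickerID} and Warehouse2 ⊄ {ExpiryDate, PalletID, PickerID}, so the split is lossy.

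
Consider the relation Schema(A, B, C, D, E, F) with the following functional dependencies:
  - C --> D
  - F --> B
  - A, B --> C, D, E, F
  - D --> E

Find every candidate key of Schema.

{A, B}, {A, F}

{A} never appears on the right of any FD, so every key must include it.
{A, B}⁺ = {A, B, C, D, E, F}, which is every attribute, so {A, B} is a candidate key.
{A, F}⁺ = {A, B, C, D, E, F}, which is every attribute, so {A, F} is a candidate key.
These are minimal and exhaustive — every other superkey contains one of them.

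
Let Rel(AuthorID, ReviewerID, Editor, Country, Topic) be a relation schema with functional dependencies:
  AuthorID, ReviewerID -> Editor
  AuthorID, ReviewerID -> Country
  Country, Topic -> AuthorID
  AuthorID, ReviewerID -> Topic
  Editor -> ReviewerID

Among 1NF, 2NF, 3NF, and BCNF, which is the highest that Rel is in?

Candidate keys: {AuthorID, Editor}, {AuthorID, ReviewerID}, {Country, Editor, Topic}, {Country, ReviewerID, Topic}. Prime attributes: {AuthorID, Country, Editor, ReviewerID, Topic}.
Country, Topic -> AuthorID: {Country, Topic}⁺ = {AuthorID, Country, Topic}, which is not all of the attributes, so the left side is not a superkey — BCNF is violated.
Its right-hand attributes {AuthorID} are all prime, as are those of every other non-superkey FD — the relation is in 3NF.

3NF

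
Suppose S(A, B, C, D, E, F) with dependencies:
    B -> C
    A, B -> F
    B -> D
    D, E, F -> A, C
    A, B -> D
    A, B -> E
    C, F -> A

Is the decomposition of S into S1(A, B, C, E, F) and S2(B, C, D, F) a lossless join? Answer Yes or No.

Yes

The shared attributes are {B, C, F} and {B, C, F}⁺ = {A, B, C, D, E, F}.
This includes all of S1, so the common attributes are a superkey of S1 — the join is lossless.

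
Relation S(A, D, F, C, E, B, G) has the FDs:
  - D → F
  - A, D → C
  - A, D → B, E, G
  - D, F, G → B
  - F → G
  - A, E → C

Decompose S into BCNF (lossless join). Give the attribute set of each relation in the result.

Candidate key of the original relation: {A, D}.
{A, B, C, D, E, F, G}: {D} determines {B, D, F, G} here but is not a superkey — split on D → B, F, G, giving {B, D, F, G} and {A, C, D, E}.
{B, D, F, G}: {F} determines {F, G} here but is not a superkey — split on F → G, giving {F, G} and {B, D, F}.
{F, G}: every determinant is a superkey — BCNF.
{B, D, F}: every determinant is a superkey — BCNF.
{A, C, D, E}: {A, E} determines {A, C, E} here but is not a superkey — split on A, E → C, giving {A, C, E} and {A, D, E}.
{A, C, E}: every determinant is a superkey — BCNF.
{A, D, E}: every determinant is a superkey — BCNF.

{A, C, E}; {A, D, E}; {B, D, F}; {F, G}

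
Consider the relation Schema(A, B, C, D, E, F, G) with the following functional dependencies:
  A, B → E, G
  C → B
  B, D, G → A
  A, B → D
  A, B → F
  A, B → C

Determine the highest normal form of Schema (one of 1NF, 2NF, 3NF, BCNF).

3NF

Candidate keys: {A, B}, {A, C}, {B, D, G}, {C, D, G}. Prime attributes: {A, B, C, D, G}.
C → B breaks BCNF: {C}⁺ = {B, C}, so {C} is not a superkey.
Since {B} ⊆ prime attributes and every other non-superkey FD also has a prime right side, the schema is in 3NF.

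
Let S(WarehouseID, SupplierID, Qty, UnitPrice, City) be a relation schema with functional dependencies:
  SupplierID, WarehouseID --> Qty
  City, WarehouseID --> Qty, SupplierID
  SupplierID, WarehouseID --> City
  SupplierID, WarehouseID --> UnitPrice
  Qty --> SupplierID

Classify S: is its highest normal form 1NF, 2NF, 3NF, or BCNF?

3NF

Candidate keys: {City, WarehouseID}, {Qty, WarehouseID}, {SupplierID, WarehouseID}. Prime attributes: {City, Qty, SupplierID, WarehouseID}.
For Qty --> SupplierID we have {Qty}⁺ = {Qty, SupplierID}; {Qty} is not a superkey, so BCNF fails.
But every attribute on its right side ({SupplierID}) is prime, and the same holds for every other non-superkey FD, so 3NF still holds.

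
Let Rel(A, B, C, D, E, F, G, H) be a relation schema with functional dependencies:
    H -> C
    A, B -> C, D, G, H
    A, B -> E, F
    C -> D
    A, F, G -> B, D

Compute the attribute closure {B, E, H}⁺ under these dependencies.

Start with {B, E, H}.
H -> C applies; add {C} → now {B, C, E, H}.
C -> D applies; add {D} → now {B, C, D, E, H}.
No further FD applies.

{B, C, D, E, H}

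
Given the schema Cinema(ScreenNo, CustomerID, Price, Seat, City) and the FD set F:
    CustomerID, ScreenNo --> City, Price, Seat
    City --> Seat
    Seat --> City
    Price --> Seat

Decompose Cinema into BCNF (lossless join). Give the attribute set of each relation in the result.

Candidate key of the original relation: {CustomerID, ScreenNo}.
{City, CustomerID, Price, ScreenNo, Seat}: {City} determines {City, Seat} here but is not a superkey — split on City --> Seat, giving {City, Seat} and {City, CustomerID, Price, ScreenNo}.
{City, Seat} is in BCNF.
{City, CustomerID, Price, ScreenNo}: {Price} determines {City, Price} here but is not a superkey — split on Price --> City, giving {City, Price} and {CustomerID, Price, ScreenNo}.
{City, Price} is in BCNF.
{CustomerID, Price, ScreenNo} is in BCNF.

{City, Price}; {City, Seat}; {CustomerID, Price, ScreenNo}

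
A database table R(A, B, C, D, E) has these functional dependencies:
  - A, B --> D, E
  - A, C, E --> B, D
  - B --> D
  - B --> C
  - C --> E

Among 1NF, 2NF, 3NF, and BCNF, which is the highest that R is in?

Candidate keys: {A, B}, {A, C}. Prime attributes: {A, B, C}.
B --> D breaks BCNF: {B}⁺ = {B, C, D, E}, so {B} is not a superkey.
B --> D has non-prime {D} on the right and a non-superkey on the left, so 3NF fails.
Since {B} ⊂ {A, B} and {B}⁺ ⊇ {D, E} with {D, E} non-prime, there is a partial dependency; 2NF fails.

1NF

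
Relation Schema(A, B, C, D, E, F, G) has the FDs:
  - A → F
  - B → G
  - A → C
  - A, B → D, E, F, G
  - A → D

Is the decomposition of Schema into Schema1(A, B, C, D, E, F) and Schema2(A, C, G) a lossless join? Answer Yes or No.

No

The shared attributes are {A, C} and {A, C}⁺ = {A, C, D, F}.
Neither Schema1 nor Schema2 is contained in that closure, so the decomposition is lossy.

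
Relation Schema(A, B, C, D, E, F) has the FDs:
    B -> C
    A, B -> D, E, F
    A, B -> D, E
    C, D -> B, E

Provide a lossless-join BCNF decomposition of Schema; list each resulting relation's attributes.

{A, B, D, F}; {B, C}; {B, D, E}

Candidate keys of the original relation: {A, B}, {A, C, D}.
{A, B, C, D, E, F}: {B} determines {B, C} here but is not a superkey — split on B -> C, giving {B, C} and {A, B, D, E, F}.
{B, C} is in BCNF.
{A, B, D, E, F}: {B, D} determines {B, D, E} here but is not a superkey — split on B, D -> E, giving {B, D, E} and {A, B, D, F}.
{B, D, E} is in BCNF.
{A, B, D, F} is in BCNF.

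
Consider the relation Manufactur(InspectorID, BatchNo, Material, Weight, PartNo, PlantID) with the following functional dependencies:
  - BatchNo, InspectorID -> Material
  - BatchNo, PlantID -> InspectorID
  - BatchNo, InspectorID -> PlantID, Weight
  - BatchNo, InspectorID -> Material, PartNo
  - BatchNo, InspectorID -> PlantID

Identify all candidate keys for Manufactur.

{BatchNo, InspectorID}, {BatchNo, PlantID}

Attributes never on any right-hand side: {BatchNo} — every candidate key must contain it.
{BatchNo, InspectorID}⁺ = {BatchNo, InspectorID, Material, PartNo, PlantID, Weight} — all of the relation — so {BatchNo, InspectorID} is a candidate key.
{BatchNo, PlantID}⁺ = {BatchNo, InspectorID, Material, PartNo, PlantID, Weight} — all of the relation — so {BatchNo, PlantID} is a candidate key.
These are minimal and exhaustive — every other superkey contains one of them.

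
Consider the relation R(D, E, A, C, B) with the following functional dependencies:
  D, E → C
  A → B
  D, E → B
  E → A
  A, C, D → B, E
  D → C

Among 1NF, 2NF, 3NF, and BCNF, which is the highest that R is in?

Candidate keys: {A, D}, {D, E}. Prime attributes: {A, D, E}.
A → B: {A}⁺ = {A, B}, which is not all of the attributes, so the left side is not a superkey — BCNF is violated.
A → B determines the non-prime attribute {B} from a non-superkey — 3NF is violated.
{A} is a proper subset of the key {A, D}, and {A}⁺ contains the non-prime attribute {B} — a partial dependency, so 2NF is violated.

1NF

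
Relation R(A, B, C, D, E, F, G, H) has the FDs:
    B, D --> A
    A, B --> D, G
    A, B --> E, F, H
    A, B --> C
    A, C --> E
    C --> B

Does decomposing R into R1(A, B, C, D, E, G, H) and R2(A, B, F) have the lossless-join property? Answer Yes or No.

Yes

R1 ∩ R2 = {A, B}; its closure under F is {A, B, C, D, E, F, G, H}.
Since R1 ⊆ {A, B, C, D, E, F, G, H}, the intersection is a superkey of R1; the decomposition is lossless.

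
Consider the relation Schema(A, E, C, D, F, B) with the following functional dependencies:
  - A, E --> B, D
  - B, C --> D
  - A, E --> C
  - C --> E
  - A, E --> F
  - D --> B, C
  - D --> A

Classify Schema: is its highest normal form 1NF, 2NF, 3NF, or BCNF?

3NF

Candidate keys: {A, C}, {A, E}, {B, C}, {D}. Prime attributes: {A, B, C, D, E}.
For C --> E we have {C}⁺ = {C, E}; {C} is not a superkey, so BCNF fails.
But every attribute on its right side ({E}) is prime, and the same holds for every other non-superkey FD, so 3NF still holds.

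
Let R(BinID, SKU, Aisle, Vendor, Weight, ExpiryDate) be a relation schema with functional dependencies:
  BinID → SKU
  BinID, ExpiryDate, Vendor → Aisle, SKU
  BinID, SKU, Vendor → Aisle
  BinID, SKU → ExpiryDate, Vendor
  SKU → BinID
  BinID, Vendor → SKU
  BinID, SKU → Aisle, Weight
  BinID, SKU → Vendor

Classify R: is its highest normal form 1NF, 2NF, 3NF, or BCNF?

Candidate keys: {BinID}, {SKU}. Prime attributes: {BinID, SKU}.
Every FD has a superkey on the left, so the relation is in BCNF.

BCNF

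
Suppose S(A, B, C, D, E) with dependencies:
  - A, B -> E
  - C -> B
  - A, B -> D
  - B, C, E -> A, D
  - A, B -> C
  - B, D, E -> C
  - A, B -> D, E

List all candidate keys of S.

Closure of {A, B} is {A, B, C, D, E}, the whole schema; {A, B} is a candidate key.
Closure of {A, C} is {A, B, C, D, E}, the whole schema; {A, C} is a candidate key.
Closure of {C, E} is {A, B, C, D, E}, the whole schema; {C, E} is a candidate key.
Closure of {B, D, E} is {A, B, C, D, E}, the whole schema; {B, D, E} is a candidate key.
No proper subset of any of these is a key, and no other minimal superkey exists.

{A, B}, {A, C}, {B, D, E}, {C, E}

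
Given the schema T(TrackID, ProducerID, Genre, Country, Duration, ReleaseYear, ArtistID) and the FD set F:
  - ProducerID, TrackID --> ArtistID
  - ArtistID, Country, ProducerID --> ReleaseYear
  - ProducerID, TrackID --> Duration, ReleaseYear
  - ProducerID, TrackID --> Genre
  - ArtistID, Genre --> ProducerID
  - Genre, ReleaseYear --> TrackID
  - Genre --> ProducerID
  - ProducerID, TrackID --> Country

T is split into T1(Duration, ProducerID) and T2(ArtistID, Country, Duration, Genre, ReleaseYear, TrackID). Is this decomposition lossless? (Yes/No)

No

The shared attributes are {Duration} and {Duration}⁺ = {Duration}.
T1 ⊄ {Duration} and T2 ⊄ {Duration}, so the split is lossy.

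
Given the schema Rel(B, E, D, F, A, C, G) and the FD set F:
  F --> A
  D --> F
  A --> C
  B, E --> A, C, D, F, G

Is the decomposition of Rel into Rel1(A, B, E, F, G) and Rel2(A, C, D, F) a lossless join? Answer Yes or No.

The shared attributes are {A, F} and {A, F}⁺ = {A, C, F}.
Rel1 ⊄ {A, C, F} and Rel2 ⊄ {A, C, F}, so the split is lossy.

No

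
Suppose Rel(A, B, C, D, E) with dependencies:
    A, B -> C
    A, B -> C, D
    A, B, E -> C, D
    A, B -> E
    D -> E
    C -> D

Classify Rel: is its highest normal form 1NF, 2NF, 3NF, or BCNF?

Candidate key: {A, B}. Prime attributes: {A, B}.
D -> E: {D}⁺ = {D, E}, which is not all of the attributes, so the left side is not a superkey — BCNF is violated.
Because {E} is non-prime and the left side of D -> E is not a superkey, the relation is not in 3NF.
Checking every proper subset of each key, none determines a non-prime attribute — 2NF is satisfied.

2NF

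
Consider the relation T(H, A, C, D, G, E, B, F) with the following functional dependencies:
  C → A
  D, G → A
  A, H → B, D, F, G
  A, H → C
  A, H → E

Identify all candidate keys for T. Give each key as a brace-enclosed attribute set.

No FD produces {H}, so it must be in every candidate key.
Closure of {A, H} is {A, B, C, D, E, F, G, H}, the whole schema; {A, H} is a candidate key.
Closure of {C, H} is {A, B, C, D, E, F, G, H}, the whole schema; {C, H} is a candidate key.
Closure of {D, G, H} is {A, B, C, D, E, F, G, H}, the whole schema; {D, G, H} is a candidate key.
Any other superkey properly contains one of these, so there are no further candidate keys.

{A, H}, {C, H}, {D, G, H}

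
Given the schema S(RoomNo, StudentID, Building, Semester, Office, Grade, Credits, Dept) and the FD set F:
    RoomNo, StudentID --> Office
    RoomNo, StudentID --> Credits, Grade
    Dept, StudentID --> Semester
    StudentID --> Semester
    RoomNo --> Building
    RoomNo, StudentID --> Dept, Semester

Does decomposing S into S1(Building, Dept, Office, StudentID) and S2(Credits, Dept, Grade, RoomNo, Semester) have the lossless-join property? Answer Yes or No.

The shared attributes are {Dept} and {Dept}⁺ = {Dept}.
S1 ⊄ {Dept} and S2 ⊄ {Dept}, so the split is lossy.

No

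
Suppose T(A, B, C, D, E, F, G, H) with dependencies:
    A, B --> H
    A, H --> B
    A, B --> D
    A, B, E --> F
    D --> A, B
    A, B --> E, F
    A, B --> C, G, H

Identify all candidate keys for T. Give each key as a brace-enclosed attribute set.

{D}⁺ = {A, B, C, D, E, F, G, H}, which is every attribute, so {D} is a candidate key.
{A, B}⁺ = {A, B, C, D, E, F, G, H}, which is every attribute, so {A, B} is a candidate key.
{A, H}⁺ = {A, B, C, D, E, F, G, H}, which is every attribute, so {A, H} is a candidate key.
No proper subset of any of these is a key, and no other minimal superkey exists.

{A, B}, {A, H}, {D}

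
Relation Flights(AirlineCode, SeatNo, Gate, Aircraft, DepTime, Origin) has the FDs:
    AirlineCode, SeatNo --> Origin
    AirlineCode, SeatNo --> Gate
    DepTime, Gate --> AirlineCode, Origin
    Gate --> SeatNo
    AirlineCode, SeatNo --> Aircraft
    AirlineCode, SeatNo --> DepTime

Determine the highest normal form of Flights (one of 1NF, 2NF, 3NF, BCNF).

Candidate keys: {AirlineCode, Gate}, {AirlineCode, SeatNo}, {DepTime, Gate}. Prime attributes: {AirlineCode, DepTime, Gate, SeatNo}.
Gate --> SeatNo breaks BCNF: {Gate}⁺ = {Gate, SeatNo}, so {Gate} is not a superkey.
Its right-hand attributes {SeatNo} are all prime, as are those of every other non-superkey FD — the relation is in 3NF.

3NF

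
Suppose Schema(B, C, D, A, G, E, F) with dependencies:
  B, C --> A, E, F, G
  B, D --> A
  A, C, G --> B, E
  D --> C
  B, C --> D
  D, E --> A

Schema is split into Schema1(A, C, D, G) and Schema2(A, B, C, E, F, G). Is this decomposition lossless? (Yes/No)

Common attributes: {A, C, G}; their closure is {A, B, C, D, E, F, G}.
This includes all of Schema1, so the common attributes are a superkey of Schema1 — the join is lossless.

Yes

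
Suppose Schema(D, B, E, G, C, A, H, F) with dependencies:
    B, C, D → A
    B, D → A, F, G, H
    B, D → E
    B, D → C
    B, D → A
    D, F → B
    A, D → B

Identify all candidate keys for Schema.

{A, D}, {B, D}, {D, F}

{D} never appears on the right of any FD, so every key must include it.
Closure of {A, D} is {A, B, C, D, E, F, G, H}, the whole schema; {A, D} is a candidate key.
Closure of {B, D} is {A, B, C, D, E, F, G, H}, the whole schema; {B, D} is a candidate key.
Closure of {D, F} is {A, B, C, D, E, F, G, H}, the whole schema; {D, F} is a candidate key.
Any other superkey properly contains one of these, so there are no further candidate keys.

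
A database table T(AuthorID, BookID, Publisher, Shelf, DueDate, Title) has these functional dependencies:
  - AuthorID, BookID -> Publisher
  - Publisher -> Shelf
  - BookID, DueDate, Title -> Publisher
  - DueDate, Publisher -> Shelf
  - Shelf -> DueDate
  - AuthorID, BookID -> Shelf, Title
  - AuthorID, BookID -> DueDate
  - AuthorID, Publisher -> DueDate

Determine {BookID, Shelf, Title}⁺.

Start with {BookID, Shelf, Title}.
Shelf -> DueDate applies; add {DueDate} → now {BookID, DueDate, Shelf, Title}.
BookID, DueDate, Title -> Publisher applies; add {Publisher} → now {BookID, DueDate, Publisher, Shelf, Title}.
No further FD applies.

{BookID, DueDate, Publisher, Shelf, Title}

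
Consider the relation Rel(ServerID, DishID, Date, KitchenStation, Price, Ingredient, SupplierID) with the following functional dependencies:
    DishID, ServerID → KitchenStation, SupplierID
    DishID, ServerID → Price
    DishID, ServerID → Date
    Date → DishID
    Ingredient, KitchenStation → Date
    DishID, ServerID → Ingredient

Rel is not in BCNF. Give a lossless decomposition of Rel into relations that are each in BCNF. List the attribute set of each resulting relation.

{Date, DishID}; {Date, Ingredient, KitchenStation}; {Ingredient, KitchenStation, Price, ServerID, SupplierID}

Candidate keys of the original relation: {Date, ServerID}, {DishID, ServerID}, {Ingredient, KitchenStation, ServerID}.
In {Date, DishID, Ingredient, KitchenStation, Price, ServerID, SupplierID}, {Date} is not a superkey ({Date}⁺ restricted to this set is {Date, DishID}), so split on Date → DishID into {Date, DishID} and {Date, Ingredient, KitchenStation, Price, ServerID, SupplierID}.
{Date, DishID} has no BCNF violation.
In {Date, Ingredient, KitchenStation, Price, ServerID, SupplierID}, {Ingredient, KitchenStation} is not a superkey ({Ingredient, KitchenStation}⁺ restricted to this set is {Date, Ingredient, KitchenStation}), so split on Ingredient, KitchenStation → Date into {Date, Ingredient, KitchenStation} and {Ingredient, KitchenStation, Price, ServerID, SupplierID}.
{Date, Ingredient, KitchenStation} has no BCNF violation.
{Ingredient, KitchenStation, Price, ServerID, SupplierID} has no BCNF violation.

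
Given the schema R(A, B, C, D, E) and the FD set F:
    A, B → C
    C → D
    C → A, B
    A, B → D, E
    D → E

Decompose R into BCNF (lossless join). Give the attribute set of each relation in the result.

{A, B, C, D}; {D, E}

Candidate keys of the original relation: {A, B}, {C}.
Within {A, B, C, D, E}: {D}⁺ ∩ {A, B, C, D, E} = {D, E}, not the whole set, so D → E violates BCNF; decompose into {D, E} and {A, B, C, D}.
{D, E} has no BCNF violation.
{A, B, C, D} has no BCNF violation.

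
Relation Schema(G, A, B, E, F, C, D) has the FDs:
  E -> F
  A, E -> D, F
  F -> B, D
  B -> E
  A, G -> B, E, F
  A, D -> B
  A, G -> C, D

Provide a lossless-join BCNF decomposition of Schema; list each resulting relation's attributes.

Candidate key of the original relation: {A, G}.
{A, B, C, D, E, F, G}: {E} determines {B, D, E, F} here but is not a superkey — split on E -> B, D, F, giving {B, D, E, F} and {A, C, E, G}.
{B, D, E, F}: every determinant is a superkey — BCNF.
{A, C, E, G}: every determinant is a superkey — BCNF.

{A, C, E, G}; {B, D, E, F}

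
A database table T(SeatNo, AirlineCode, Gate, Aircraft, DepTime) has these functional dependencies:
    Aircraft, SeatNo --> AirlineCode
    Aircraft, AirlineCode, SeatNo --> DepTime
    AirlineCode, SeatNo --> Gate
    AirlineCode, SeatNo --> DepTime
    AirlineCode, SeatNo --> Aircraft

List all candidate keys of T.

Attributes never on any right-hand side: {SeatNo} — every candidate key must contain it.
{Aircraft, SeatNo} is a candidate key since {Aircraft, SeatNo}⁺ = {Aircraft, AirlineCode, DepTime, Gate, SeatNo} covers every attribute.
{AirlineCode, SeatNo} is a candidate key since {AirlineCode, SeatNo}⁺ = {Aircraft, AirlineCode, DepTime, Gate, SeatNo} covers every attribute.
No proper subset of any of these is a key, and no other minimal superkey exists.

{Aircraft, SeatNo}, {AirlineCode, SeatNo}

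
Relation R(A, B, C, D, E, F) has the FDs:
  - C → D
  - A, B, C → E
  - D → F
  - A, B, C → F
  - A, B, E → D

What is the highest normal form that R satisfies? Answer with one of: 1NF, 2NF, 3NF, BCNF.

Candidate key: {A, B, C}. Prime attributes: {A, B, C}.
C → D breaks BCNF: {C}⁺ = {C, D, F}, so {C} is not a superkey.
C → D has non-prime {D} on the right and a non-superkey on the left, so 3NF fails.
The proper key subset {C} of {A, B, C} determines non-prime {D, F}, so the relation is not even in 2NF.

1NF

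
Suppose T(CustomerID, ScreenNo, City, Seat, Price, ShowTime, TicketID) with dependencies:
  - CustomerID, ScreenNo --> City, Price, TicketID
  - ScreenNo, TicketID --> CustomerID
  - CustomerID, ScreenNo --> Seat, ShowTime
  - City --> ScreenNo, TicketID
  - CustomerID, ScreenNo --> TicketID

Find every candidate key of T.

{City}⁺ = {City, CustomerID, Price, ScreenNo, Seat, ShowTime, TicketID} — all of the relation — so {City} is a candidate key.
{CustomerID, ScreenNo}⁺ = {City, CustomerID, Price, ScreenNo, Seat, ShowTime, TicketID} — all of the relation — so {CustomerID, ScreenNo} is a candidate key.
{ScreenNo, TicketID}⁺ = {City, CustomerID, Price, ScreenNo, Seat, ShowTime, TicketID} — all of the relation — so {ScreenNo, TicketID} is a candidate key.
These are minimal and exhaustive — every other superkey contains one of them.

{City}, {CustomerID, ScreenNo}, {ScreenNo, TicketID}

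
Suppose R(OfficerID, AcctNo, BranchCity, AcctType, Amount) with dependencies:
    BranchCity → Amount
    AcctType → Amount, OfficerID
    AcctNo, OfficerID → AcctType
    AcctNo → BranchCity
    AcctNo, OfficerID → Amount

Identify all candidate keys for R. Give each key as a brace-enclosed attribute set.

Attributes never on any right-hand side: {AcctNo} — every candidate key must contain it.
Closure of {AcctNo, AcctType} is {AcctNo, AcctType, Amount, BranchCity, OfficerID}, the whole schema; {AcctNo, AcctType} is a candidate key.
Closure of {AcctNo, OfficerID} is {AcctNo, AcctType, Amount, BranchCity, OfficerID}, the whole schema; {AcctNo, OfficerID} is a candidate key.
These are minimal and exhaustive — every other superkey contains one of them.

{AcctNo, AcctType}, {AcctNo, OfficerID}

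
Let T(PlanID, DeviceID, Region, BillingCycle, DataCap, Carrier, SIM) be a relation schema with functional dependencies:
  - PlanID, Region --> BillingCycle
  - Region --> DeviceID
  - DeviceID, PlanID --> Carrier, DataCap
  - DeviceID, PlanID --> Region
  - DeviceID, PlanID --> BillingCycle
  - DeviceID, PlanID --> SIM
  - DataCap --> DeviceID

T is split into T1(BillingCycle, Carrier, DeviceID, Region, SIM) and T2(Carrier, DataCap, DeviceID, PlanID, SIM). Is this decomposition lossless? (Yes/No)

T1 ∩ T2 = {Carrier, DeviceID, SIM}; its closure under F is {Carrier, DeviceID, SIM}.
Neither T1 nor T2 is contained in that closure, so the decomposition is lossy.

No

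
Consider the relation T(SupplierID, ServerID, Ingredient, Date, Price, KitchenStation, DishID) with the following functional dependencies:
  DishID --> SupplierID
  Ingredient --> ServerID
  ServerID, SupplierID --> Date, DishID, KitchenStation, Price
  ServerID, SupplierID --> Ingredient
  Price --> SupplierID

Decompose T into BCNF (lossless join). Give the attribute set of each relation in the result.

{Date, DishID, Ingredient, KitchenStation, Price}; {DishID, SupplierID}; {Ingredient, ServerID}

Candidate keys of the original relation: {DishID, Ingredient}, {DishID, ServerID}, {Ingredient, Price}, {Ingredient, SupplierID}, {Price, ServerID}, {ServerID, SupplierID}.
{Date, DishID, Ingredient, KitchenStation, Price, ServerID, SupplierID}: {DishID} determines {DishID, SupplierID} here but is not a superkey — split on DishID --> SupplierID, giving {DishID, SupplierID} and {Date, DishID, Ingredient, KitchenStation, Price, ServerID}.
{DishID, SupplierID}: every determinant is a superkey — BCNF.
{Date, DishID, Ingredient, KitchenStation, Price, ServerID}: {Ingredient} determines {Ingredient, ServerID} here but is not a superkey — split on Ingredient --> ServerID, giving {Ingredient, ServerID} and {Date, DishID, Ingredient, KitchenStation, Price}.
{Ingredient, ServerID}: every determinant is a superkey — BCNF.
{Date, DishID, Ingredient, KitchenStation, Price}: every determinant is a superkey — BCNF.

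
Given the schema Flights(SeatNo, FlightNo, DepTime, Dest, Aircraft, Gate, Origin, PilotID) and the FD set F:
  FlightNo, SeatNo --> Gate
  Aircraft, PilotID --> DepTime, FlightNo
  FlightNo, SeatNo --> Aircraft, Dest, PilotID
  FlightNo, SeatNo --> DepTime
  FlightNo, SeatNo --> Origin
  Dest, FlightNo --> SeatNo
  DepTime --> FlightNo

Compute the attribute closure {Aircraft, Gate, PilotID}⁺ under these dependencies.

Start with {Aircraft, Gate, PilotID}.
Aircraft, PilotID --> DepTime, FlightNo applies; add {DepTime, FlightNo} → now {Aircraft, DepTime, FlightNo, Gate, PilotID}.
No further FD applies.

{Aircraft, DepTime, FlightNo, Gate, PilotID}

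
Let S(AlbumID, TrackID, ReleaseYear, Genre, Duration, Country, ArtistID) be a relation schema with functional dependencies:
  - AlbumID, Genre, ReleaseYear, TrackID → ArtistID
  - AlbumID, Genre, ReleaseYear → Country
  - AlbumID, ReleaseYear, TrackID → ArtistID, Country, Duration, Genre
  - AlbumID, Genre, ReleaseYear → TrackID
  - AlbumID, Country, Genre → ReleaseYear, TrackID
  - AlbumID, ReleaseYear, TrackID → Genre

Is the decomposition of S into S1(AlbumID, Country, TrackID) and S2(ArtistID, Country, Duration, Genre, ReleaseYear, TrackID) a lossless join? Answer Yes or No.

The shared attributes are {Country, TrackID} and {Country, TrackID}⁺ = {Country, TrackID}.
S1 ⊄ {Country, TrackID} and S2 ⊄ {Country, TrackID}, so the split is lossy.

No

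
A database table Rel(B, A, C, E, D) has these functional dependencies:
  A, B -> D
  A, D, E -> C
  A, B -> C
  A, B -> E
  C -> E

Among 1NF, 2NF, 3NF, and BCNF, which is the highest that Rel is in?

2NF

Candidate key: {A, B}. Prime attributes: {A, B}.
For A, D, E -> C we have {A, D, E}⁺ = {A, C, D, E}; {A, D, E} is not a superkey, so BCNF fails.
A, D, E -> C determines the non-prime attribute {C} from a non-superkey — 3NF is violated.
No non-prime attribute depends on a proper subset of any candidate key, so 2NF holds.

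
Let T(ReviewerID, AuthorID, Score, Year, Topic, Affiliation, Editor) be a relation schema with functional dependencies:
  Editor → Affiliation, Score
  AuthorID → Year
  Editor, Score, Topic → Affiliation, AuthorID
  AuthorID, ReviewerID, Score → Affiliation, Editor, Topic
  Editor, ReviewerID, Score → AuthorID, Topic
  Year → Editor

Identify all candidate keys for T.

{AuthorID, ReviewerID}, {Editor, ReviewerID}, {ReviewerID, Year}

Attributes never on any right-hand side: {ReviewerID} — every candidate key must contain it.
{AuthorID, ReviewerID}⁺ = {Affiliation, AuthorID, Editor, ReviewerID, Score, Topic, Year} — all of the relation — so {AuthorID, ReviewerID} is a candidate key.
{Editor, ReviewerID}⁺ = {Affiliation, AuthorID, Editor, ReviewerID, Score, Topic, Year} — all of the relation — so {Editor, ReviewerID} is a candidate key.
{ReviewerID, Year}⁺ = {Affiliation, AuthorID, Editor, ReviewerID, Score, Topic, Year} — all of the relation — so {ReviewerID, Year} is a candidate key.
These are minimal and exhaustive — every other superkey contains one of them.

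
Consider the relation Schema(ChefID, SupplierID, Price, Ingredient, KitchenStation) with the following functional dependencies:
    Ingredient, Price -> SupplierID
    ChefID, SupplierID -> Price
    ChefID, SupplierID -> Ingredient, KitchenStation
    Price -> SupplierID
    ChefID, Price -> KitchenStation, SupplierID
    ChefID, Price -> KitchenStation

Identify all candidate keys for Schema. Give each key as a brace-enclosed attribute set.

{ChefID, Price}, {ChefID, SupplierID}

No FD produces {ChefID}, so it must be in every candidate key.
Closure of {ChefID, Price} is {ChefID, Ingredient, KitchenStation, Price, SupplierID}, the whole schema; {ChefID, Price} is a candidate key.
Closure of {ChefID, SupplierID} is {ChefID, Ingredient, KitchenStation, Price, SupplierID}, the whole schema; {ChefID, SupplierID} is a candidate key.
No proper subset of any of these is a key, and no other minimal superkey exists.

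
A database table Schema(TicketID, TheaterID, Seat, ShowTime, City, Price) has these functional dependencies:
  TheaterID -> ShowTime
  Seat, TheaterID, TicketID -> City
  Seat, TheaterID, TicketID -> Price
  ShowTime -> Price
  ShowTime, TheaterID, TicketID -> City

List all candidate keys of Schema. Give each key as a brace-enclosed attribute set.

Attributes never on any right-hand side: {Seat, TheaterID, TicketID} — every candidate key must contain all of them.
{Seat, TheaterID, TicketID}⁺ = {City, Price, Seat, ShowTime, TheaterID, TicketID}, which is every attribute, so {Seat, TheaterID, TicketID} is a candidate key.
No smaller or unrelated set reaches every attribute, so there are no other keys.

{Seat, TheaterID, TicketID}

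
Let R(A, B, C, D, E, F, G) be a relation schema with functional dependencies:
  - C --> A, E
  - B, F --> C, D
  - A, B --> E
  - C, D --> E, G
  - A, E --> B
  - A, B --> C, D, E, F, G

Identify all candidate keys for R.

{A, B}, {A, E}, {B, F}, {C}

Closure of {C} is {A, B, C, D, E, F, G}, the whole schema; {C} is a candidate key.
Closure of {A, B} is {A, B, C, D, E, F, G}, the whole schema; {A, B} is a candidate key.
Closure of {A, E} is {A, B, C, D, E, F, G}, the whole schema; {A, E} is a candidate key.
Closure of {B, F} is {A, B, C, D, E, F, G}, the whole schema; {B, F} is a candidate key.
Any other superkey properly contains one of these, so there are no further candidate keys.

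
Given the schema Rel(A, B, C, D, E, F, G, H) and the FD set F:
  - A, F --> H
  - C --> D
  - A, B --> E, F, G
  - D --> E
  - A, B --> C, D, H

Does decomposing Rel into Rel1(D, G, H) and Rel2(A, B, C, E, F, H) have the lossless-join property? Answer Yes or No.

Rel1 ∩ Rel2 = {H}; its closure under F is {H}.
The closure covers neither Rel1 nor Rel2 entirely; the join is not lossless.

No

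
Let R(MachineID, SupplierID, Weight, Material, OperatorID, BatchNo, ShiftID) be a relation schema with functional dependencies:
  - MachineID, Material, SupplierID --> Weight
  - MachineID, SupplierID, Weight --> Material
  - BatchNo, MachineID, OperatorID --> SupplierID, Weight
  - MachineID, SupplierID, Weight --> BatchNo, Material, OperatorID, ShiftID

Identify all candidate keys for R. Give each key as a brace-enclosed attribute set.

{BatchNo, MachineID, OperatorID}, {MachineID, Material, SupplierID}, {MachineID, SupplierID, Weight}

{MachineID} never appears on the right of any FD, so every key must include it.
Closure of {BatchNo, MachineID, OperatorID} is {BatchNo, MachineID, Material, OperatorID, ShiftID, SupplierID, Weight}, the whole schema; {BatchNo, MachineID, OperatorID} is a candidate key.
Closure of {MachineID, Material, SupplierID} is {BatchNo, MachineID, Material, OperatorID, ShiftID, SupplierID, Weight}, the whole schema; {MachineID, Material, SupplierID} is a candidate key.
Closure of {MachineID, SupplierID, Weight} is {BatchNo, MachineID, Material, OperatorID, ShiftID, SupplierID, Weight}, the whole schema; {MachineID, SupplierID, Weight} is a candidate key.
These are minimal and exhaustive — every other superkey contains one of them.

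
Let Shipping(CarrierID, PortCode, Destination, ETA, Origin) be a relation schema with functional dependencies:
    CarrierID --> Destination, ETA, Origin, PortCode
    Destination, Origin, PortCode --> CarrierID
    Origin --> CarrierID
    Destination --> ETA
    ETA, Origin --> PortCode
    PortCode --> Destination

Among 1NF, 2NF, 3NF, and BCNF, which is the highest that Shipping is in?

2NF

Candidate keys: {CarrierID}, {Origin}. Prime attributes: {CarrierID, Origin}.
Destination --> ETA: {Destination}⁺ = {Destination, ETA}, which is not all of the attributes, so the left side is not a superkey — BCNF is violated.
Destination --> ETA has non-prime {ETA} on the right and a non-superkey on the left, so 3NF fails.
Every candidate key is a single attribute, so no partial dependency is possible; 2NF holds.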